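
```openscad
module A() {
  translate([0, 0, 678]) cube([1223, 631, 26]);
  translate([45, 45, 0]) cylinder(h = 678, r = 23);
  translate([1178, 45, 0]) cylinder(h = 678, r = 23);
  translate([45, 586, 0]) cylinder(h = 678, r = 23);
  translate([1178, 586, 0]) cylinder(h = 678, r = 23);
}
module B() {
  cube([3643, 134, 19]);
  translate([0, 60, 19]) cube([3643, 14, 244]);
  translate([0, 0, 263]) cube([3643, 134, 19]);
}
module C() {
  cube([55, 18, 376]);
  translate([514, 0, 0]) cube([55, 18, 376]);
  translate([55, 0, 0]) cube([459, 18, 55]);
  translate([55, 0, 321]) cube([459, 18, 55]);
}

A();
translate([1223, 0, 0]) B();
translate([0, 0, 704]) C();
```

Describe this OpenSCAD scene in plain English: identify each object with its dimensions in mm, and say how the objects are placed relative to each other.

A is a table with a 1223×631 mm rectangular top, 26 mm thick, top surface at z = 704 mm, supported by four round legs of 46 mm diameter, each leg's bounding box inset 22 mm from the nearest pair of top edges, running from the floor.

B is an I-beam lying along x, 3643 mm long. Overall section height 282 mm. Two flanges 134 mm wide (y) and 19 mm thick, one on the floor and one at the top; a web 14 mm thick runs between them, centred on the flange width.

C is a picture frame with a 459×266 mm rectangular opening (x by z) and a uniform 55 mm border on every side. Frame depth is 18 mm along y. It is built from two vertical stiles running the full outside height and two horizontal rails spanning the gap between the stiles.

The I-beam is against the table's +x side, with their −y faces flush. The picture frame is on top of the table.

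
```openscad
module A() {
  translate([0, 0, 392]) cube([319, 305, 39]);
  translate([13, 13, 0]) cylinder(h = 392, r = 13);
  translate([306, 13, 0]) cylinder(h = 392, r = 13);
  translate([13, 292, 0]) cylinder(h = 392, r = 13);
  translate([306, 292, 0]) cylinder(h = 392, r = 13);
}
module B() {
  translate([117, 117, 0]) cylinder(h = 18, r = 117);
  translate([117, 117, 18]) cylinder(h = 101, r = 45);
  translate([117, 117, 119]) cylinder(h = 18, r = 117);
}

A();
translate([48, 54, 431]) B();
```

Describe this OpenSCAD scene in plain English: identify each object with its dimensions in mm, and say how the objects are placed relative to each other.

A is a four-legged stool. The seat is 319×305 mm, 39 mm thick, top at z = 431 mm. It stands on four round legs, each 26 mm in diameter, from z = 0 to the seat underside, each leg's axis is inset half a diameter from the nearest pair of seat edges (so the leg's bounding box is flush with the corner).

B is a spool: two coaxial disc flanges of radius 117 mm and thickness 18 mm, joined by a core cylinder of radius 45 mm and height 101 mm. The lower flange rests on z = 0 and the three cylinders share a vertical axis.

The spool is on top of the stool.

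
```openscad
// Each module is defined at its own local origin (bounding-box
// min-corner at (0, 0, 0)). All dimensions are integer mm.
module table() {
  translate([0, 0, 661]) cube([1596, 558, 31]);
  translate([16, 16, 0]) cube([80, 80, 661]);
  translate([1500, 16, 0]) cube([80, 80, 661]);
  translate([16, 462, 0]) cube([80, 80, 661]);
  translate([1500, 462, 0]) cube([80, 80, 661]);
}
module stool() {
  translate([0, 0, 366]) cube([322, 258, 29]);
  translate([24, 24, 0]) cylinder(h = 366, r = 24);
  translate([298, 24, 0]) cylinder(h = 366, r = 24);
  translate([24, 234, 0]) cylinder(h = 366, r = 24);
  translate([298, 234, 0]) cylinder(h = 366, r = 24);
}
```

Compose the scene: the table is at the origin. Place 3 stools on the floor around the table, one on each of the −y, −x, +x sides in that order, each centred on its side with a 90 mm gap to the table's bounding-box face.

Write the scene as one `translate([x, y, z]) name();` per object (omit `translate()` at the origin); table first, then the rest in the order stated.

table();
translate([637, -348, 0]) stool();
translate([-412, 150, 0]) stool();
translate([1686, 150, 0]) stool();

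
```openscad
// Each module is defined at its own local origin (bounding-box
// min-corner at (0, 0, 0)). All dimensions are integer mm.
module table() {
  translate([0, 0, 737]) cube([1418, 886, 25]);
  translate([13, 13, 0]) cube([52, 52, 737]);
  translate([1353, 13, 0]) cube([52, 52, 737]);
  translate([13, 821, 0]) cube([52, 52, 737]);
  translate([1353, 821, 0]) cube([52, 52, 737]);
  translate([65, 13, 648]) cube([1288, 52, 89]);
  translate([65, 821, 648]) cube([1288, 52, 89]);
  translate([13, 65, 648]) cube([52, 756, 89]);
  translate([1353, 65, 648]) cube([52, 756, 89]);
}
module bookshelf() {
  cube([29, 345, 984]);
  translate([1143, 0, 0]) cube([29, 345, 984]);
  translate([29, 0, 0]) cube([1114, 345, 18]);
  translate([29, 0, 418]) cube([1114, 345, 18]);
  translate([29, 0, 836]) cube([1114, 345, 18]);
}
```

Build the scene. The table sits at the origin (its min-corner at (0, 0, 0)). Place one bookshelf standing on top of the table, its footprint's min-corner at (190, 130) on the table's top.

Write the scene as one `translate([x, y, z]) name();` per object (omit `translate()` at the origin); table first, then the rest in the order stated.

table();
translate([190, 130, 762]) bookshelf();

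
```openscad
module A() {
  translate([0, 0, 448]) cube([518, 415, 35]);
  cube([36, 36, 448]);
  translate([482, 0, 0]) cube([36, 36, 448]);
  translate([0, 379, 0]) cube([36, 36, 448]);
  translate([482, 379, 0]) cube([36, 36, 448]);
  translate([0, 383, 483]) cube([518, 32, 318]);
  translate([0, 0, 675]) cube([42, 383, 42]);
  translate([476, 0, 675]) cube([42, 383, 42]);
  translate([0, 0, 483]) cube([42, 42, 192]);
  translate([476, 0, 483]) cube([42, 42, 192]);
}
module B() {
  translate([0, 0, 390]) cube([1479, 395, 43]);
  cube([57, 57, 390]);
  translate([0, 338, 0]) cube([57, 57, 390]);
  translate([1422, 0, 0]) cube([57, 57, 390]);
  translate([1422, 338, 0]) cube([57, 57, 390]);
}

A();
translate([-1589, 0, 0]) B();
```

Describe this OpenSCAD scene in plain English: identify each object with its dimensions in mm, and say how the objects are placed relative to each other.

A is a chair: 518×415 mm seat, 35 mm thick, top at z = 483 mm, on four 36 mm square corner legs flush with the seat edges. A 32 mm thick backrest slab spans the full seat width, extending 318 mm above the seat top, its back face flush with the seat's +y edge. Two armrests of 42×42 mm section run along each side from the seat's front edge to the front of the backrest, top faces 234 mm above the seat top and outer faces flush with the seat's x-edges; a 42×42 mm post under the front of each armrest stands on the seat at the front corner.

B is a bench: a 1479×395 mm seat slab, 43 mm thick, top at z = 433 mm, on four 57×57 mm square legs flush with the seat corners and standing on z = 0.

The bench is on the floor beside the chair on its −x side.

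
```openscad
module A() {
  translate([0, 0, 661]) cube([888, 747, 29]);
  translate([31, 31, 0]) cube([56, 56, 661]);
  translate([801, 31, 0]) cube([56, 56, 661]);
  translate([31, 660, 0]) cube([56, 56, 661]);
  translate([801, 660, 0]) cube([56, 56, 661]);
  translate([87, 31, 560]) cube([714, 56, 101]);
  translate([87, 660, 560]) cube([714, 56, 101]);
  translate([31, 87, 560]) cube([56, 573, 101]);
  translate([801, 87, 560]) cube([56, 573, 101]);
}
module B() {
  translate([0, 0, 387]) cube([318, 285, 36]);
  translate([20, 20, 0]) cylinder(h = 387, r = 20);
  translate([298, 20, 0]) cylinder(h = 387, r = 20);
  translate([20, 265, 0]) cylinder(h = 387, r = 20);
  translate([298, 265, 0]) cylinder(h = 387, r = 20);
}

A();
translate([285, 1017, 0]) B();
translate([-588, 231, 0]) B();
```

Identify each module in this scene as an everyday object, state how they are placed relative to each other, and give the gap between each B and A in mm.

A is a table. B is a stool. Two stools sit around the table at the +y, −x sides. The gap between each stool and the table is 270 mm.

Each stool's nearest face is 270 mm from the table's bounding box.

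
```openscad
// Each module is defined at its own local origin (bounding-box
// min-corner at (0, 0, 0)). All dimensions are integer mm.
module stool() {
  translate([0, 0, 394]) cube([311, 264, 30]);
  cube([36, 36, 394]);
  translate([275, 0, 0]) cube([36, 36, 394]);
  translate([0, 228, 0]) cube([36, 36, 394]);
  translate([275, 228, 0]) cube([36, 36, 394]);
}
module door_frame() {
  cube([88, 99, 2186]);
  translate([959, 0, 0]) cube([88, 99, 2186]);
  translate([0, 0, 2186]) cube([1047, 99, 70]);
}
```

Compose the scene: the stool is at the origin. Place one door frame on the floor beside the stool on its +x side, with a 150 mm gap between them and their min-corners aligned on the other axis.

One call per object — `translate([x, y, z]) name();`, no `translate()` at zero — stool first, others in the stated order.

stool();
translate([461, 0, 0]) door_frame();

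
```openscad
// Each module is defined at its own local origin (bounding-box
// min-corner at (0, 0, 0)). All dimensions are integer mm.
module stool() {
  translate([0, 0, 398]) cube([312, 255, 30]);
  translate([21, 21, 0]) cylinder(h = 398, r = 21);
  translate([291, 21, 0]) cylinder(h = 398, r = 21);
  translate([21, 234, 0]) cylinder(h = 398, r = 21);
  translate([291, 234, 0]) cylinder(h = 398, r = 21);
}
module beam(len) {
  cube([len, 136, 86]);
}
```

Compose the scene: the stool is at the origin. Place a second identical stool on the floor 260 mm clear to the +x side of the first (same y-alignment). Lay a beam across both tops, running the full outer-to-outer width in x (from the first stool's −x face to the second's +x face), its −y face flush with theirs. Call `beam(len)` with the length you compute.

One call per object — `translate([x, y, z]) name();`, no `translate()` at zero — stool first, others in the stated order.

stool();
translate([572, 0, 0]) stool();
translate([0, 0, 428]) beam(884);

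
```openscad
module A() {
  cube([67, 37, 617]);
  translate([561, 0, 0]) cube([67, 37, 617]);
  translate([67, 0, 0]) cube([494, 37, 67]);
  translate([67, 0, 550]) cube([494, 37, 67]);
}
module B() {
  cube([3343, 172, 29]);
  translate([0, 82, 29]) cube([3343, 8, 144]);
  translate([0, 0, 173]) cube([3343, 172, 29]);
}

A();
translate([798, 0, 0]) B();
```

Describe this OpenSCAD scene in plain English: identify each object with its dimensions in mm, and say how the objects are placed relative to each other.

A is a rectangular picture frame lying in the x–z plane (depth along y). The opening is 494 mm wide (x) by 483 mm tall (z), surrounded by a border 67 mm wide on all four sides. The frame is 37 mm deep and is made of two full-height vertical stiles with two horizontal rails fitted between them.

B is an I-beam lying along x, 3343 mm long. Overall section height 202 mm. Two flanges 172 mm wide (y) and 29 mm thick, one on the floor and one at the top; a web 8 mm thick runs between them, centred on the flange width.

The I-beam is on the floor beside the picture frame on its +x side.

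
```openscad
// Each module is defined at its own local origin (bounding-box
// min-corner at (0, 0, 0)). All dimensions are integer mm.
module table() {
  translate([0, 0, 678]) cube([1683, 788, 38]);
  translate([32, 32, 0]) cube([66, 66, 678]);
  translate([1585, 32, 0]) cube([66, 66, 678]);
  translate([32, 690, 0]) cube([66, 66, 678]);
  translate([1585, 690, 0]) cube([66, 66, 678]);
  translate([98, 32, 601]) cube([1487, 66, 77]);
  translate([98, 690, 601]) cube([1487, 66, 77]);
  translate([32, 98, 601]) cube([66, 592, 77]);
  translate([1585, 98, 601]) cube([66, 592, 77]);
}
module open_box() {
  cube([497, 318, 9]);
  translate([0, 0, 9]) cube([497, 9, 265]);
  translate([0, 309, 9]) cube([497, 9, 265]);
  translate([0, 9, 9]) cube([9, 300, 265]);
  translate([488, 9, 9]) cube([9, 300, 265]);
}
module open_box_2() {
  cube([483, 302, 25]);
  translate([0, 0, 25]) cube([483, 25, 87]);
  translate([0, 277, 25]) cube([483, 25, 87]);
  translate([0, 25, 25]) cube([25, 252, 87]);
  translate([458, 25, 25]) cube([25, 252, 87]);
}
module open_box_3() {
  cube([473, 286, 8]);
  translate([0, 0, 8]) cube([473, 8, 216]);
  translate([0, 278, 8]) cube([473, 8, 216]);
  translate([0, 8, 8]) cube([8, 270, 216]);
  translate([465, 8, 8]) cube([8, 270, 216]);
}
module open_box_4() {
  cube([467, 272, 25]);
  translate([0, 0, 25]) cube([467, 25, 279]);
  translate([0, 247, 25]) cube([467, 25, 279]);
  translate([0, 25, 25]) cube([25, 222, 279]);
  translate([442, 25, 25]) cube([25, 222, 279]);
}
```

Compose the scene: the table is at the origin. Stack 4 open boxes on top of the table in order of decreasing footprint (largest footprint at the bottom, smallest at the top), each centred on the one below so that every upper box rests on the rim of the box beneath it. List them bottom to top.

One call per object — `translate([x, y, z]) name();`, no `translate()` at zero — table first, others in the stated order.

table();
translate([593, 235, 716]) open_box();
translate([600, 243, 990]) open_box_2();
translate([605, 251, 1102]) open_box_3();
translate([608, 258, 1326]) open_box_4();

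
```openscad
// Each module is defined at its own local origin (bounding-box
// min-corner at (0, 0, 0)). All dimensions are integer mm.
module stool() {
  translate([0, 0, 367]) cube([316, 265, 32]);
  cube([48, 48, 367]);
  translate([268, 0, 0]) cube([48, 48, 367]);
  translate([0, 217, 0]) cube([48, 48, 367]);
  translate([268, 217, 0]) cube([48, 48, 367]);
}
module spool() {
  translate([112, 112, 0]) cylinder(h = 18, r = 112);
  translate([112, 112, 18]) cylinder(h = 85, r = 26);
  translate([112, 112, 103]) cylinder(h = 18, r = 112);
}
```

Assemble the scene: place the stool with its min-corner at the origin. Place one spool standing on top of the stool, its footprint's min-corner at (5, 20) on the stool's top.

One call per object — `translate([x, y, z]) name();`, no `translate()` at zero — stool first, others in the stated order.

stool();
translate([5, 20, 399]) spool();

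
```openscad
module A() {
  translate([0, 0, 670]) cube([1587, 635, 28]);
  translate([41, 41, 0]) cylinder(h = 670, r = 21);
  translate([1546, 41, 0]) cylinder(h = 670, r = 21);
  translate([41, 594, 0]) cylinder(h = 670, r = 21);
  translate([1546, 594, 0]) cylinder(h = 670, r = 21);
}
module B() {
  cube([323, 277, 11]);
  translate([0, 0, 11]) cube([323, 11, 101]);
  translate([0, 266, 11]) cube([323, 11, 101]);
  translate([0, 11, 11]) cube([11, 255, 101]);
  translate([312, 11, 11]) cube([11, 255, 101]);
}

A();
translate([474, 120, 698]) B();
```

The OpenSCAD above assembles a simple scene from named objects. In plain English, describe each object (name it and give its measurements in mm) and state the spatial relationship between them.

A is a table with a 1587×635 mm rectangular top, 28 mm thick, top surface at z = 698 mm, supported by four round legs of 42 mm diameter, each leg's bounding box inset 20 mm from the nearest pair of top edges, running from the floor.

B is an open-topped rectangular box: outside dimensions 323×277×112 mm, with a uniform wall and base thickness of 11 mm. The base is a full 323×277 slab on the floor; four walls sit on top of the base. The front and back walls (the −y and +y sides) span the full width; the two side walls fit between them.

The open box is on top of the table.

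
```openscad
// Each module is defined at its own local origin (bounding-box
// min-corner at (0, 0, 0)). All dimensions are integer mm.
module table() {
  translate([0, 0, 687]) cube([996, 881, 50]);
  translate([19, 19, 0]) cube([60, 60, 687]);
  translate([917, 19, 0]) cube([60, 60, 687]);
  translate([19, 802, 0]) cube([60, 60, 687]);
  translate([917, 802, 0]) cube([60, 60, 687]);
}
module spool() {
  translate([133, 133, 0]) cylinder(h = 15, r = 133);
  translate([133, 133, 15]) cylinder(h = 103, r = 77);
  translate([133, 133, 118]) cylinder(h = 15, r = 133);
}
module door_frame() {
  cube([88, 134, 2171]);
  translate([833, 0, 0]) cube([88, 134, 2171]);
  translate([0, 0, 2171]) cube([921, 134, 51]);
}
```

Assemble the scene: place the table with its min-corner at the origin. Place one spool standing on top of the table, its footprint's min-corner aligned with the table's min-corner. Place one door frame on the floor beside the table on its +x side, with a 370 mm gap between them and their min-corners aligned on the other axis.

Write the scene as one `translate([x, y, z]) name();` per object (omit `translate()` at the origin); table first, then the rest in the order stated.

table();
translate([0, 0, 737]) spool();
translate([1366, 0, 0]) door_frame();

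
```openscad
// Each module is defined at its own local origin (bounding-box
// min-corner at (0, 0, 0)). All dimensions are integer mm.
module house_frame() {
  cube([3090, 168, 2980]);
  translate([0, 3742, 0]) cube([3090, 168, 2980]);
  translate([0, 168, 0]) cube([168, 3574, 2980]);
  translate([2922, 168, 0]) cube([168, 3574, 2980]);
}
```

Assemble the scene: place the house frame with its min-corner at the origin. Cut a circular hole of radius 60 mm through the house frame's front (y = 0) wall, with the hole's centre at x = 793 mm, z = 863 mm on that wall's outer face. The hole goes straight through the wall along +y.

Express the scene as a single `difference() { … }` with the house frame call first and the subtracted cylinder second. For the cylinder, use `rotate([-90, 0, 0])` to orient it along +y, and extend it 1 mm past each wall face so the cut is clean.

difference() {
  house_frame();
  translate([793, -1, 863]) rotate([-90, 0, 0]) cylinder(h = 170, r = 60);
}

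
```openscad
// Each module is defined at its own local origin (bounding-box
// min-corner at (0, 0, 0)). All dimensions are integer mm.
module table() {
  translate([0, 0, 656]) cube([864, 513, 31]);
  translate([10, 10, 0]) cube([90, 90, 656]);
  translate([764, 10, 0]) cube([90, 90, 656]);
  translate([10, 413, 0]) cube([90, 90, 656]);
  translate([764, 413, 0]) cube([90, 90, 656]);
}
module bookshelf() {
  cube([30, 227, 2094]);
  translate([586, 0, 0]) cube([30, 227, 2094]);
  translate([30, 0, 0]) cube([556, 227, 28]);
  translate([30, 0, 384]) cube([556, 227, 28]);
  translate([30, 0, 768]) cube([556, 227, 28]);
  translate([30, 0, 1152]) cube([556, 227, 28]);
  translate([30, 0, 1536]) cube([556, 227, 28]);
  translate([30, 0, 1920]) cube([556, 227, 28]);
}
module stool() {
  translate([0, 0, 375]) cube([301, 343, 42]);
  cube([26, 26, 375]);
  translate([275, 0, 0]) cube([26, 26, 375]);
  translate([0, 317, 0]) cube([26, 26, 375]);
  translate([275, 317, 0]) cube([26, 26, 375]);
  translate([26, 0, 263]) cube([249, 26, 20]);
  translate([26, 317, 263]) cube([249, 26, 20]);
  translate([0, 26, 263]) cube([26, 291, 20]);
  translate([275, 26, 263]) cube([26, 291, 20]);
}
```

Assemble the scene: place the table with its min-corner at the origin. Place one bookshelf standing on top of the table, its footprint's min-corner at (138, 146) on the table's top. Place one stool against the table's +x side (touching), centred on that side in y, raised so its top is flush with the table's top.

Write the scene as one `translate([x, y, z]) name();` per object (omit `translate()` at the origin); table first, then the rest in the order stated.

table();
translate([138, 146, 687]) bookshelf();
translate([864, 85, 270]) stool();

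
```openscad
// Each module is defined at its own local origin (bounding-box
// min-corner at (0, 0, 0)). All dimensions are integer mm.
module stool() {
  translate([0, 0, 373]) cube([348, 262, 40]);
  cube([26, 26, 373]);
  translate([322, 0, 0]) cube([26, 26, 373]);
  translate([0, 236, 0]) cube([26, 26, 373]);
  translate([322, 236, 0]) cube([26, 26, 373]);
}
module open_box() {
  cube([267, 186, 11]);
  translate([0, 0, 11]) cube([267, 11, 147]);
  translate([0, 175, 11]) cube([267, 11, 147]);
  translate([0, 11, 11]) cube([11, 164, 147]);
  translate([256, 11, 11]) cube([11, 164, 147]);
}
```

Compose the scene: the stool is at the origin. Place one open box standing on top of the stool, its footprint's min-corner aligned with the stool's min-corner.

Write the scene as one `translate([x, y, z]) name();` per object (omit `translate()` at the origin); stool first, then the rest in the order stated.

stool();
translate([0, 0, 413]) open_box();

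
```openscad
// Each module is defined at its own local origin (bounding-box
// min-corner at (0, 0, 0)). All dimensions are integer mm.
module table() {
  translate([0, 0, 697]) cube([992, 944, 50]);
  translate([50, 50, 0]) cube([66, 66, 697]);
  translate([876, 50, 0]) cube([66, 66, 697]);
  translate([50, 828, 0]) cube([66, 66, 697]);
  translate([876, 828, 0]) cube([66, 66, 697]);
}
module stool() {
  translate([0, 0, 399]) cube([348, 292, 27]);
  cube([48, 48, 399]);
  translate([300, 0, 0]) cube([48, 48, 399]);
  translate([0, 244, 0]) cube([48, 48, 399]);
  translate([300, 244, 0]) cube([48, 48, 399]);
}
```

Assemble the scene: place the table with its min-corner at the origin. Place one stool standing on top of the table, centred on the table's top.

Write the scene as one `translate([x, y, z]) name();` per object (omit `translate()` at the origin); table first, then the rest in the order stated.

table();
translate([322, 326, 747]) stool();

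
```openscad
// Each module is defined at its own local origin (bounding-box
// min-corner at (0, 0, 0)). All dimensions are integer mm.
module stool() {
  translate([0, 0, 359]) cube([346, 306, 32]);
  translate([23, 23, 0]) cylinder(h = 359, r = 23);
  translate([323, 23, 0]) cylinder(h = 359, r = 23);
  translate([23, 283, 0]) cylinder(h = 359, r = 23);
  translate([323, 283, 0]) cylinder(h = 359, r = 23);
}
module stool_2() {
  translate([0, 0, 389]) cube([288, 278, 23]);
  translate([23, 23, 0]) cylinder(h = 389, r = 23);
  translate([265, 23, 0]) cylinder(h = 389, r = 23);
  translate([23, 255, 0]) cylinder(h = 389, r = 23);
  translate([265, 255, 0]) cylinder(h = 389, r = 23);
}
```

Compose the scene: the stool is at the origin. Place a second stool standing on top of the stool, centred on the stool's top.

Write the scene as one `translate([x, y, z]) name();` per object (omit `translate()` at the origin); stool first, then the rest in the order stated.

stool();
translate([29, 14, 391]) stool_2();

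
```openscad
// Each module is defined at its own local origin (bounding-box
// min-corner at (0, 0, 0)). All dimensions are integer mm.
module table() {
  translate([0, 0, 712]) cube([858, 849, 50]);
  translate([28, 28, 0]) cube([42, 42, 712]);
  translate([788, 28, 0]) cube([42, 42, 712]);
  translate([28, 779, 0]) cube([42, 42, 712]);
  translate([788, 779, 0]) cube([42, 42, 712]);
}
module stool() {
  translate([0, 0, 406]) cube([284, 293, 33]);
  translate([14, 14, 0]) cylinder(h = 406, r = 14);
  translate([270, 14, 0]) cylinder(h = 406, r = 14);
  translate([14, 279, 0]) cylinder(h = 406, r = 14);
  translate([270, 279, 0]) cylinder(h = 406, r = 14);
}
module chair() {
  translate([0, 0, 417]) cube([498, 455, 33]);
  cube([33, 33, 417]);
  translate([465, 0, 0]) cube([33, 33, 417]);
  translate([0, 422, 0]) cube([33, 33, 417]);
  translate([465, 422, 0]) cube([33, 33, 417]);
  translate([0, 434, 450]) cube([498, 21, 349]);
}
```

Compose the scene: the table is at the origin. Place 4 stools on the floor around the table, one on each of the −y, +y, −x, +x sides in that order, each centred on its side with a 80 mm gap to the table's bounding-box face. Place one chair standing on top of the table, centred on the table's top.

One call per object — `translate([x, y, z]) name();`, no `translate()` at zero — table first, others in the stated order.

table();
translate([287, -373, 0]) stool();
translate([287, 929, 0]) stool();
translate([-364, 278, 0]) stool();
translate([938, 278, 0]) stool();
translate([180, 197, 762]) chair();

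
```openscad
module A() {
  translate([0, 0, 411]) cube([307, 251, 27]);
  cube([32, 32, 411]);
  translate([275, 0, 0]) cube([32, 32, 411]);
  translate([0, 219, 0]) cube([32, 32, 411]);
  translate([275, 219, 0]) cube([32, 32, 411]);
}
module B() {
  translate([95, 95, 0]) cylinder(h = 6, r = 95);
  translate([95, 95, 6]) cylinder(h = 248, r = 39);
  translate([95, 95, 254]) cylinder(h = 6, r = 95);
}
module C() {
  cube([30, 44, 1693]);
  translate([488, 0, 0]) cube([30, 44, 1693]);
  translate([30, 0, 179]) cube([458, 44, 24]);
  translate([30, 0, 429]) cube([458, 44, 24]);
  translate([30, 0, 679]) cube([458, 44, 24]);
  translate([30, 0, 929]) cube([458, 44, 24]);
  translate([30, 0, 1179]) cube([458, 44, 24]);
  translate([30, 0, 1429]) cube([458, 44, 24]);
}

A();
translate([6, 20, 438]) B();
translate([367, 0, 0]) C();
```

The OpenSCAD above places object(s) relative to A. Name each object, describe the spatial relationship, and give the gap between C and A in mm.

The ladder's nearest face is 60 mm from the stool's +x face.

A is a stool. B is a spool. C is a ladder. The spool is on top of the stool. The ladder is on the floor beside the stool on its +x side. The gap between the ladder and the stool is 60 mm.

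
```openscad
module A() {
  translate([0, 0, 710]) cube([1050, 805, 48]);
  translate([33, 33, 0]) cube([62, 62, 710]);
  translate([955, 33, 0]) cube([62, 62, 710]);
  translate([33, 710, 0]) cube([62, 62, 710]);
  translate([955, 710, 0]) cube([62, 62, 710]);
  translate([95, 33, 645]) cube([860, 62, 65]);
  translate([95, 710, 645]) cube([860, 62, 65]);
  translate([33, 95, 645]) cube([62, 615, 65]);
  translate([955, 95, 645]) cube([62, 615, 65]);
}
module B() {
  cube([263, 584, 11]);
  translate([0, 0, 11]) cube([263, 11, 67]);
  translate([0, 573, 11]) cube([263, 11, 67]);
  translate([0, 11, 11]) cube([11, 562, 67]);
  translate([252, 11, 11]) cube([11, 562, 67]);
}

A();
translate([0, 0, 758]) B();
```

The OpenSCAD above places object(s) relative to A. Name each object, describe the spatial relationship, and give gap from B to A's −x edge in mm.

A is a table. B is an open box. The open box is on top of the table. The gap from the open box to the table's −x edge is 0 mm.

The open box's min-x is at 0; the table's min-x is 0; gap = 0 mm.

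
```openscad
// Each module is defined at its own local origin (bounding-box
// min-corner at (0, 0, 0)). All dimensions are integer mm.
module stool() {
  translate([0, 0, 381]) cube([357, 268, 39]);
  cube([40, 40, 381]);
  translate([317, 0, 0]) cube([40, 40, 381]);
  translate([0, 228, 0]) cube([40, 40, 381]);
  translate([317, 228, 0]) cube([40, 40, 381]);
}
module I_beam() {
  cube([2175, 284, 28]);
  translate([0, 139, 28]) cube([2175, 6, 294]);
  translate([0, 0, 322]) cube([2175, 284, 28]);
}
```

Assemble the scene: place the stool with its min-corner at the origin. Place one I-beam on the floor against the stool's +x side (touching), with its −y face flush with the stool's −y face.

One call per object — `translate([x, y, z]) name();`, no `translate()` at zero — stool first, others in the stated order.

stool();
translate([357, 0, 0]) I_beam();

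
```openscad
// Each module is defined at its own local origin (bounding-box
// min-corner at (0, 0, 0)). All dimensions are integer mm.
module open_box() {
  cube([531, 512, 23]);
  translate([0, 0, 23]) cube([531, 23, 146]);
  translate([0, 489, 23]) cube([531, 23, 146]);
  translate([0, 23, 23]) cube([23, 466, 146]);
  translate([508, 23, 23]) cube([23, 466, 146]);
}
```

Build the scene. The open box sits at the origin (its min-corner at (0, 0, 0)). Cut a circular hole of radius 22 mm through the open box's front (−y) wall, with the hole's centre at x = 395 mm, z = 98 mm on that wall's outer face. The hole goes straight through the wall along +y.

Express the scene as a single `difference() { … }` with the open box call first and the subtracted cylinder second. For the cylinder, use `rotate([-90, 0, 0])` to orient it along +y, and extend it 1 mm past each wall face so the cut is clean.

difference() {
  open_box();
  translate([395, -1, 98]) rotate([-90, 0, 0]) cylinder(h = 25, r = 22);
}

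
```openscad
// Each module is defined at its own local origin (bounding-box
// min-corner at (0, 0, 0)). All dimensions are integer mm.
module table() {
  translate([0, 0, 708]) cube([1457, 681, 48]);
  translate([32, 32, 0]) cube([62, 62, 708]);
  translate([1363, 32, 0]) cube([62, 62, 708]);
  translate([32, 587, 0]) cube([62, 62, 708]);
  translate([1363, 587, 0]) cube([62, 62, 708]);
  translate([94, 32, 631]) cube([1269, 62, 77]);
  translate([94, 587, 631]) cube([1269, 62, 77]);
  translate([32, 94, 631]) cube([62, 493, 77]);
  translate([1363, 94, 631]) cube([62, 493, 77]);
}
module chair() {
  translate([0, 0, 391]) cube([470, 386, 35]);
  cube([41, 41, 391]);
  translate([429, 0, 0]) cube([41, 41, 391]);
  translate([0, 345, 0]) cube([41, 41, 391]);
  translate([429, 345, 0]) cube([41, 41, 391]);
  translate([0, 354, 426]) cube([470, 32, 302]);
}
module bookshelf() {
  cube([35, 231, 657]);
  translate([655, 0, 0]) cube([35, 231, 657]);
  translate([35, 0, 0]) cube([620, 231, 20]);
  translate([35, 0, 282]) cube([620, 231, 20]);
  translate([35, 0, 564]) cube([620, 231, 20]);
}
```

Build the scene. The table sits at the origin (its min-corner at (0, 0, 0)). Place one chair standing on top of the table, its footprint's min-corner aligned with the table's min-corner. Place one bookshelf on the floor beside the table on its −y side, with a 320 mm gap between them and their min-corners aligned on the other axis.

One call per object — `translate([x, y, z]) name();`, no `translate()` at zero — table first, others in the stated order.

table();
translate([0, 0, 756]) chair();
translate([0, -551, 0]) bookshelf();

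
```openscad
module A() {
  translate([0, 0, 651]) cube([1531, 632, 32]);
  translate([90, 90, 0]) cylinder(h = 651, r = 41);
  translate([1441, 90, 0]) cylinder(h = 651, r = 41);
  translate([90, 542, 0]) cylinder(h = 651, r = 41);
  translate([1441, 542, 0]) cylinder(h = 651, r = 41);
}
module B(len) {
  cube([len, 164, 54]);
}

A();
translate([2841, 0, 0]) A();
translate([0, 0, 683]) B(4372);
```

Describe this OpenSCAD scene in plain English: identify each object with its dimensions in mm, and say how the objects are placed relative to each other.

A is a rectangular dining table. The top is 1531×632×32 mm with its upper surface at z = 683 mm. It stands on four round legs of 82 mm diameter, each leg's bounding box inset 49 mm from the nearest pair of top edges, running from the floor to the underside of the top.

B is a rectangular beam 4372 mm long (x), 164 mm deep (y), 54 mm thick (z).

The beam spans the tops of two tables placed 1310 mm apart, resting at z = 683 mm.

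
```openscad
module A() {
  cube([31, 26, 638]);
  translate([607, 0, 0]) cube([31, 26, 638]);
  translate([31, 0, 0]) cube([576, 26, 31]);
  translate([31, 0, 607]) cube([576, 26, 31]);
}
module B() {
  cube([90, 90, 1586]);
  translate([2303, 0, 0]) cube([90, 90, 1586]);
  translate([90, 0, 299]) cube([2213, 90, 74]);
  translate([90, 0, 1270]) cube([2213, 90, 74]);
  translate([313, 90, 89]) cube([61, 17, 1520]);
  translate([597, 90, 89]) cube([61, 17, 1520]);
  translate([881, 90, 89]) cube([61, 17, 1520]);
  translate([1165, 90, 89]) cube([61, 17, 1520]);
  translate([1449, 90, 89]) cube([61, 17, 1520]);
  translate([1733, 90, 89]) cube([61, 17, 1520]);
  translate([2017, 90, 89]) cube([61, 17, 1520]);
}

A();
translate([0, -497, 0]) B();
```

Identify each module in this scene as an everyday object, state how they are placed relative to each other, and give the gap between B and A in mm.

A is a picture frame. B is a fence section. The fence section is on the floor beside the picture frame on its −y side. The gap between the fence section and the picture frame is 390 mm.

The fence section's nearest face is 390 mm from the picture frame's −y face.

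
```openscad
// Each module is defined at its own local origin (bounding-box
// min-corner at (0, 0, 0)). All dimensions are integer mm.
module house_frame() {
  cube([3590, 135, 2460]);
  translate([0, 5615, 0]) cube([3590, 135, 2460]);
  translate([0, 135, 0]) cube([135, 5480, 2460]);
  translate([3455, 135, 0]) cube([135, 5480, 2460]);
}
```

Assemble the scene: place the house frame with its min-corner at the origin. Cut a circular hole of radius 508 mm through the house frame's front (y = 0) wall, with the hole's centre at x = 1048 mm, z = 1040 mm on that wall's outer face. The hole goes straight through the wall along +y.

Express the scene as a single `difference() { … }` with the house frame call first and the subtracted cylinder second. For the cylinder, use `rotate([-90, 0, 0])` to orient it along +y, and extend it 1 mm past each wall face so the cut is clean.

difference() {
  house_frame();
  translate([1048, -1, 1040]) rotate([-90, 0, 0]) cylinder(h = 137, r = 508);
}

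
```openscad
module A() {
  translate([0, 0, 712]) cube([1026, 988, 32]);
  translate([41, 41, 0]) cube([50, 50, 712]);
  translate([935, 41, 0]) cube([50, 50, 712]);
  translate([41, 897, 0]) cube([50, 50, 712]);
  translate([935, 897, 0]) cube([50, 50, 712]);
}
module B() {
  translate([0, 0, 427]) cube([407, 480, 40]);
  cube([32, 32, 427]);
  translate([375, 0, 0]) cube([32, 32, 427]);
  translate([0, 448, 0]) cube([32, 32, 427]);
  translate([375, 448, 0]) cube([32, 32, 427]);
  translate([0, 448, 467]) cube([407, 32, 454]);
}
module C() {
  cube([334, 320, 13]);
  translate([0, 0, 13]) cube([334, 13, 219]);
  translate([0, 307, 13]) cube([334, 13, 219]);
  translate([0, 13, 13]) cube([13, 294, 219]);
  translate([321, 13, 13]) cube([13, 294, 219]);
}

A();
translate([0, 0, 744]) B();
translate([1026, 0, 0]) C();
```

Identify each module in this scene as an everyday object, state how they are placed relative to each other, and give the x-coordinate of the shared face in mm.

The table's +x face and the open box's −x face are both at x = 1026 mm.

A is a table. B is a chair. C is an open box. The chair is on top of the table. The open box is against the table's +x side, with their −y faces flush. The x-coordinate of the shared face is 1026 mm.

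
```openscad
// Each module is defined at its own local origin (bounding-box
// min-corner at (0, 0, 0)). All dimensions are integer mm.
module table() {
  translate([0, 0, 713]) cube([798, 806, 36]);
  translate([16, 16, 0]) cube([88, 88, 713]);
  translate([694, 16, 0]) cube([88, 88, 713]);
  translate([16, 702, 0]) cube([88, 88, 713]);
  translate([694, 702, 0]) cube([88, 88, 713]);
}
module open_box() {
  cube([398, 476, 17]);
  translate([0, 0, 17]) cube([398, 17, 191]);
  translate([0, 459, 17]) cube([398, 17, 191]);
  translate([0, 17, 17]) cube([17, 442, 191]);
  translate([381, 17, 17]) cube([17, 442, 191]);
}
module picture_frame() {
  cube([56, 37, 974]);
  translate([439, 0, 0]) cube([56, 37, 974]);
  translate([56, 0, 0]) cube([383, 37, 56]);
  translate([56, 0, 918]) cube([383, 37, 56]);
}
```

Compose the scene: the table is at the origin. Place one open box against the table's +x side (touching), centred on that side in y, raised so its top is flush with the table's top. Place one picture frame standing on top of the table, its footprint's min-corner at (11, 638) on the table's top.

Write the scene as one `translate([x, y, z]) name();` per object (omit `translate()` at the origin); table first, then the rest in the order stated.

table();
translate([798, 165, 541]) open_box();
translate([11, 638, 749]) picture_frame();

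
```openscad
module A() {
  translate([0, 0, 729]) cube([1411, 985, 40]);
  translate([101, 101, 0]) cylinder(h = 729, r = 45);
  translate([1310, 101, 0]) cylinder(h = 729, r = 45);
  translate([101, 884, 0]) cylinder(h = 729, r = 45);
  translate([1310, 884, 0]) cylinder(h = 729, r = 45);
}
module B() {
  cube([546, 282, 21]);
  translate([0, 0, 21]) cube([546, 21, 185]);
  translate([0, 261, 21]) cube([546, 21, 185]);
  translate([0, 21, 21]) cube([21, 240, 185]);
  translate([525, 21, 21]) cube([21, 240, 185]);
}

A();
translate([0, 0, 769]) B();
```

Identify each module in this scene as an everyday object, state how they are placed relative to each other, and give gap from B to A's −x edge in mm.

A is a table. B is an open box. The open box is on top of the table. The gap from the open box to the table's −x edge is 0 mm.

The open box's min-x is at 0; the table's min-x is 0; gap = 0 mm.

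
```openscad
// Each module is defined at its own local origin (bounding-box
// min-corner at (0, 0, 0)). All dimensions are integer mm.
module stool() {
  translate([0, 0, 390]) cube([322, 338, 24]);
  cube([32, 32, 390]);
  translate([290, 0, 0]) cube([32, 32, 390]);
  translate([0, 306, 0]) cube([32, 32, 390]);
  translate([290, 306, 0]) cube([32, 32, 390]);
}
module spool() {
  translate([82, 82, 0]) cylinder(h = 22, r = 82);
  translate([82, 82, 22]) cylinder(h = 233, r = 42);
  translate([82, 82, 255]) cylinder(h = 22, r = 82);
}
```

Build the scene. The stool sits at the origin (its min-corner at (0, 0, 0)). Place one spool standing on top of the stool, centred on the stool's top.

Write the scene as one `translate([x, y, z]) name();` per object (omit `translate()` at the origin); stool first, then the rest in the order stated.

stool();
translate([79, 87, 414]) spool();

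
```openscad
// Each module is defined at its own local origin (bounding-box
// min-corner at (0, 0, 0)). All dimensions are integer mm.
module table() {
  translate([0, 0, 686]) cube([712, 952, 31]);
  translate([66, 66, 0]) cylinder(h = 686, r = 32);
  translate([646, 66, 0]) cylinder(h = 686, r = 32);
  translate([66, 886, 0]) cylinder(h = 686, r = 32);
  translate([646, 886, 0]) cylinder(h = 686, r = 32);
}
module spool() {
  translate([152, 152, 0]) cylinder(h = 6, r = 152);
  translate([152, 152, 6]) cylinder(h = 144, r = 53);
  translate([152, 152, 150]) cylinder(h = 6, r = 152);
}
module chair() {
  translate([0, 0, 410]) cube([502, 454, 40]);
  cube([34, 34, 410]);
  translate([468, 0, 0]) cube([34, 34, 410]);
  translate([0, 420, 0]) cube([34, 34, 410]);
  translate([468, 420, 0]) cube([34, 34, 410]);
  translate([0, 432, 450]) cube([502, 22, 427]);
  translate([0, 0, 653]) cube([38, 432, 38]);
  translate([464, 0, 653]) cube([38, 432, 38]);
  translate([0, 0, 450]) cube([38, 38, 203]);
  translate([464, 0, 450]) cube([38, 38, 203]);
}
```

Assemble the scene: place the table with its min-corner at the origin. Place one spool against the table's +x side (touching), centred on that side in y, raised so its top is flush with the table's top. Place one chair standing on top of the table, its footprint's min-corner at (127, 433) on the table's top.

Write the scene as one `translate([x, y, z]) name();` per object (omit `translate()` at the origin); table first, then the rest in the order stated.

table();
translate([712, 324, 561]) spool();
translate([127, 433, 717]) chair();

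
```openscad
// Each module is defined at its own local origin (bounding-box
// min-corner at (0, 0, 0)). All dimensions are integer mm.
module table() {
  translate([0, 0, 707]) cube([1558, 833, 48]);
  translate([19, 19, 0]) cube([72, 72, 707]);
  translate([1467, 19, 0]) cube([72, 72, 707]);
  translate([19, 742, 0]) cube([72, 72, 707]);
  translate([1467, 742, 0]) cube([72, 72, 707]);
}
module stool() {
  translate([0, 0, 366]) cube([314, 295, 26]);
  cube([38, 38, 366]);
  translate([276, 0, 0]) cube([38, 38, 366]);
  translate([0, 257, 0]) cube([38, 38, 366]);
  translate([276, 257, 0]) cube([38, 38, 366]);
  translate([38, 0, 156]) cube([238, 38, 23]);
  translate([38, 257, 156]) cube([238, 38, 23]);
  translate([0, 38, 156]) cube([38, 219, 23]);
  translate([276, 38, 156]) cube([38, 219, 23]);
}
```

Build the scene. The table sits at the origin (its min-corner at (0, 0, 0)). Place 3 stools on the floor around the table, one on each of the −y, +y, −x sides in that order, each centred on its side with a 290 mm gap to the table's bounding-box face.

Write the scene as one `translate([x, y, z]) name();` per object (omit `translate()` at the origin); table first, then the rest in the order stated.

table();
translate([622, -585, 0]) stool();
translate([622, 1123, 0]) stool();
translate([-604, 269, 0]) stool();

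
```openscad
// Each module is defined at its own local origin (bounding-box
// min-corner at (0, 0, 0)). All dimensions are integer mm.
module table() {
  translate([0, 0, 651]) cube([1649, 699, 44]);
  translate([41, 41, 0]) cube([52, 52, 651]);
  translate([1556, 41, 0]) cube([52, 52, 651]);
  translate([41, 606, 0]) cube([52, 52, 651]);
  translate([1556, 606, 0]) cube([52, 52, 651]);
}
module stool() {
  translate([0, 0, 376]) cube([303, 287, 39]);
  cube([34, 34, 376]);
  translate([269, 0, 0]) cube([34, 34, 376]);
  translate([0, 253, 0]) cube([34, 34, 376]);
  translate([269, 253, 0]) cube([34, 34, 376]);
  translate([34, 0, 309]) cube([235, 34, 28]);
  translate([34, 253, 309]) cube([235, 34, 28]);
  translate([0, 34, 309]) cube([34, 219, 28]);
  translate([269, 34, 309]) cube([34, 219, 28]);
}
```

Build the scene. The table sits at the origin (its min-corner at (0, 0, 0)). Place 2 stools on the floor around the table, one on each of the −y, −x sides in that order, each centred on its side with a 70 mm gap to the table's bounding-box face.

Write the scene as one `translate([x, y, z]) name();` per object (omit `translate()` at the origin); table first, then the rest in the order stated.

table();
translate([673, -357, 0]) stool();
translate([-373, 206, 0]) stool();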